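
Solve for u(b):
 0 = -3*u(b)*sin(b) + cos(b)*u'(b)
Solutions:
 u(b) = C1/cos(b)^3


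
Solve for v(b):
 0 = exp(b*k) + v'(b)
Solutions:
 v(b) = C1 - exp(b*k)/k


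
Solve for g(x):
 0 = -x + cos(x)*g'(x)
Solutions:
 g(x) = C1 + Integral(x/cos(x), x)


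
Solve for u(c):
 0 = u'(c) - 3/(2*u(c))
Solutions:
 u(c) = -sqrt(C1 + 3*c)
 u(c) = sqrt(C1 + 3*c)


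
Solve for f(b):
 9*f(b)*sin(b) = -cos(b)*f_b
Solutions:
 f(b) = C1*cos(b)^9


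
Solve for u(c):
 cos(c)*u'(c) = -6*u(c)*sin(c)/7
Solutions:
 u(c) = C1*cos(c)^(6/7)


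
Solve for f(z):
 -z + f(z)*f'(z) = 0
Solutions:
 f(z) = -sqrt(C1 + z^2)
 f(z) = sqrt(C1 + z^2)


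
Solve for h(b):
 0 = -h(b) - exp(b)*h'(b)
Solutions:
 h(b) = C1*exp(exp(-b))


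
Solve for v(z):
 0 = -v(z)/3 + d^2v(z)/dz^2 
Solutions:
 v(z) = C1*exp(-sqrt(3)*z/3) + C2*exp(sqrt(3)*z/3)


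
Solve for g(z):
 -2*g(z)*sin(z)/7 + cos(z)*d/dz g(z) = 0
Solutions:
 g(z) = C1/cos(z)^(2/7)


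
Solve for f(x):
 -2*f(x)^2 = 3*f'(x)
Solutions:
 f(x) = 3/(C1 + 2*x)


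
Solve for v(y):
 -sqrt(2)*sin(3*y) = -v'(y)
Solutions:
 v(y) = C1 - sqrt(2)*cos(3*y)/3


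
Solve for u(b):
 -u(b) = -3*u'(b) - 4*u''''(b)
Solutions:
 u(b) = C1*exp(b*(-8/(1 + 3*sqrt(57))^(1/3) + (1 + 3*sqrt(57))^(1/3) + 4)/12)*sin(sqrt(3)*b*(8/(1 + 3*sqrt(57))^(1/3) + (1 + 3*sqrt(57))^(1/3))/12) + C2*exp(b*(-8/(1 + 3*sqrt(57))^(1/3) + (1 + 3*sqrt(57))^(1/3) + 4)/12)*cos(sqrt(3)*b*(8/(1 + 3*sqrt(57))^(1/3) + (1 + 3*sqrt(57))^(1/3))/12) + C3*exp(-b) + C4*exp(b*(-(1 + 3*sqrt(57))^(1/3) + 2 + 8/(1 + 3*sqrt(57))^(1/3))/6)


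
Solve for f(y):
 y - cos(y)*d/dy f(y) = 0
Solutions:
 f(y) = C1 + Integral(y/cos(y), y)


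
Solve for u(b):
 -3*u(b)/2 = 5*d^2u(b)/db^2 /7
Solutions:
 u(b) = C1*sin(sqrt(210)*b/10) + C2*cos(sqrt(210)*b/10)


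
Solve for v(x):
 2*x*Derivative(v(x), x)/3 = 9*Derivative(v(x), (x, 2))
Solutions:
 v(x) = C1 + C2*erfi(sqrt(3)*x/9)


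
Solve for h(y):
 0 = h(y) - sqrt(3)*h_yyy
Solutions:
 h(y) = C3*exp(3^(5/6)*y/3) + (C1*sin(3^(1/3)*y/2) + C2*cos(3^(1/3)*y/2))*exp(-3^(5/6)*y/6)


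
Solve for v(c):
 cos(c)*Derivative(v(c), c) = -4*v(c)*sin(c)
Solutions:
 v(c) = C1*cos(c)^4


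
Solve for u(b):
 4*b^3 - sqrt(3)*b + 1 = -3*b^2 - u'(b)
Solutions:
 u(b) = C1 - b^4 - b^3 + sqrt(3)*b^2/2 - b


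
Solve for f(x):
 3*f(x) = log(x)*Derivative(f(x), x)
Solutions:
 f(x) = C1*exp(3*li(x))


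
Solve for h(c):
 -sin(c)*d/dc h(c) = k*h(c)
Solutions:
 h(c) = C1*exp(k*(-log(cos(c) - 1) + log(cos(c) + 1))/2)


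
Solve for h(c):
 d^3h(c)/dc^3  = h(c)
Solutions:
 h(c) = C3*exp(c) + (C1*sin(sqrt(3)*c/2) + C2*cos(sqrt(3)*c/2))*exp(-c/2)


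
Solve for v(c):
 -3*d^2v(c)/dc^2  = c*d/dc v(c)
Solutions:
 v(c) = C1 + C2*erf(sqrt(6)*c/6)


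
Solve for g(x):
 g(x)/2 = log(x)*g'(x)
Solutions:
 g(x) = C1*exp(li(x)/2)


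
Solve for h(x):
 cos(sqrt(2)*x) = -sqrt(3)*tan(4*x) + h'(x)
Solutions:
 h(x) = C1 - sqrt(3)*log(cos(4*x))/4 + sqrt(2)*sin(sqrt(2)*x)/2


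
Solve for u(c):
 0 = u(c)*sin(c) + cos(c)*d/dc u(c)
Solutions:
 u(c) = C1*cos(c)


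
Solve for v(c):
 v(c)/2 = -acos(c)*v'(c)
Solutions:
 v(c) = C1*exp(-Integral(1/acos(c), c)/2)


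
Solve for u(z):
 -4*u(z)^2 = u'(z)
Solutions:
 u(z) = 1/(C1 + 4*z)


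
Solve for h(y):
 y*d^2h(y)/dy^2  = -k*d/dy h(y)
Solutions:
 h(y) = C1 + y^(1 - re(k))*(C2*sin(log(y)*Abs(im(k))) + C3*cos(log(y)*im(k)))


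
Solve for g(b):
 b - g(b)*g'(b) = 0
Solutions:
 g(b) = -sqrt(C1 + b^2)
 g(b) = sqrt(C1 + b^2)


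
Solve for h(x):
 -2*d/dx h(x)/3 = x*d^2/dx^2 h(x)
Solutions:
 h(x) = C1 + C2*x^(1/3)


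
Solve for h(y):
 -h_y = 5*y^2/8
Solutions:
 h(y) = C1 - 5*y^3/24


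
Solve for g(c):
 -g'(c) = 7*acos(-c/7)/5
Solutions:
 g(c) = C1 - 7*c*acos(-c/7)/5 - 7*sqrt(49 - c^2)/5


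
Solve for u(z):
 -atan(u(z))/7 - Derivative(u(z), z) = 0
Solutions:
 Integral(1/atan(_y), (_y, u(z))) = C1 - z/7


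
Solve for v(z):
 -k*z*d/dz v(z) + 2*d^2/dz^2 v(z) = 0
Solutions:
 v(z) = Piecewise((-sqrt(pi)*C1*erf(z*sqrt(-k)/2)/sqrt(-k) - C2, (k > 0) | (k < 0)), (-C1*z - C2, True))


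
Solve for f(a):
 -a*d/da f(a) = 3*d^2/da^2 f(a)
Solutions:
 f(a) = C1 + C2*erf(sqrt(6)*a/6)


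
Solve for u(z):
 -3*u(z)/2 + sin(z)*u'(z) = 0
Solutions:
 u(z) = C1*(cos(z) - 1)^(3/4)/(cos(z) + 1)^(3/4)


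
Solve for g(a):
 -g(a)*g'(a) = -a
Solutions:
 g(a) = -sqrt(C1 + a^2)
 g(a) = sqrt(C1 + a^2)


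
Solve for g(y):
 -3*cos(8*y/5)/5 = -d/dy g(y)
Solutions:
 g(y) = C1 + 3*sin(8*y/5)/8


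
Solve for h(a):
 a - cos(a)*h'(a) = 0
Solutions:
 h(a) = C1 + Integral(a/cos(a), a)


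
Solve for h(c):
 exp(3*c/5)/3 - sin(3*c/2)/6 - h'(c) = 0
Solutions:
 h(c) = C1 + 5*exp(3*c/5)/9 + cos(3*c/2)/9


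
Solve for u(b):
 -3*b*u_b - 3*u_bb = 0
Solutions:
 u(b) = C1 + C2*erf(sqrt(2)*b/2)


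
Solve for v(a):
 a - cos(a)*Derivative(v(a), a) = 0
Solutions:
 v(a) = C1 + Integral(a/cos(a), a)


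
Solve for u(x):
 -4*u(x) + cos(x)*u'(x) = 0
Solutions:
 u(x) = C1*(sin(x)^2 + 2*sin(x) + 1)/(sin(x)^2 - 2*sin(x) + 1)


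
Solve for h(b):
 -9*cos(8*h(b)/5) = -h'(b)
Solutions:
 -9*b - 5*log(sin(8*h(b)/5) - 1)/16 + 5*log(sin(8*h(b)/5) + 1)/16 = C1


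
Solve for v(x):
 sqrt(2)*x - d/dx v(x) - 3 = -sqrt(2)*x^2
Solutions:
 v(x) = C1 + sqrt(2)*x^3/3 + sqrt(2)*x^2/2 - 3*x


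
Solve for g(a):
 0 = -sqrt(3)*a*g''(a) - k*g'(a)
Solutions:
 g(a) = C1 + a^(-sqrt(3)*re(k)/3 + 1)*(C2*sin(sqrt(3)*log(a)*Abs(im(k))/3) + C3*cos(sqrt(3)*log(a)*im(k)/3))


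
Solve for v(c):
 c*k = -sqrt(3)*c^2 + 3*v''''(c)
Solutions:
 v(c) = C1 + C2*c + C3*c^2 + C4*c^3 + sqrt(3)*c^6/1080 + c^5*k/360


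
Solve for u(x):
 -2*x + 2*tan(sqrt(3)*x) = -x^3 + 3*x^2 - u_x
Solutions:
 u(x) = C1 - x^4/4 + x^3 + x^2 + 2*sqrt(3)*log(cos(sqrt(3)*x))/3


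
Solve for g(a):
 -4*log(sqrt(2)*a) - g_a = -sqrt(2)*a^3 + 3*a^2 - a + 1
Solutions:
 g(a) = C1 + sqrt(2)*a^4/4 - a^3 + a^2/2 - 4*a*log(a) - a*log(4) + 3*a


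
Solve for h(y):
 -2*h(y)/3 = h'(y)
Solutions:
 h(y) = C1*exp(-2*y/3)


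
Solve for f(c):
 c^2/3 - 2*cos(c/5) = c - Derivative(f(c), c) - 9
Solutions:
 f(c) = C1 - c^3/9 + c^2/2 - 9*c + 10*sin(c/5)


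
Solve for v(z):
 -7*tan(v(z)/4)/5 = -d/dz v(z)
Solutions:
 v(z) = -4*asin(C1*exp(7*z/20)) + 4*pi
 v(z) = 4*asin(C1*exp(7*z/20))


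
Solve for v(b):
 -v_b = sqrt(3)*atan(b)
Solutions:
 v(b) = C1 - sqrt(3)*(b*atan(b) - log(b^2 + 1)/2)


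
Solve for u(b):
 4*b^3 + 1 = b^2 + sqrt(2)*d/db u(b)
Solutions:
 u(b) = C1 + sqrt(2)*b^4/2 - sqrt(2)*b^3/6 + sqrt(2)*b/2


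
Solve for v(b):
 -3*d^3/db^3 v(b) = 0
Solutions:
 v(b) = C1 + C2*b + C3*b^2


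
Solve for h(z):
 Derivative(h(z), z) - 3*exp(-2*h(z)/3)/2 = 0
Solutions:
 h(z) = 3*log(-sqrt(C1 + 3*z)) - 3*log(3)/2
 h(z) = 3*log(C1 + 3*z)/2 - 3*log(3)/2


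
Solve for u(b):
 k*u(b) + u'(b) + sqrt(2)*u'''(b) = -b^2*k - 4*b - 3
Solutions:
 u(b) = C1*exp(b*(-6^(1/3)*(9*sqrt(2)*k + 2*sqrt(3)*sqrt(27*k^2/2 + sqrt(2)))^(1/3) + 2*2^(1/6)*3^(2/3)/(9*sqrt(2)*k + 2*sqrt(3)*sqrt(27*k^2/2 + sqrt(2)))^(1/3))/6) + C2*exp(b*(6^(1/3)*(9*sqrt(2)*k + 2*sqrt(3)*sqrt(27*k^2/2 + sqrt(2)))^(1/3)/12 - 2^(1/3)*3^(5/6)*I*(9*sqrt(2)*k + 2*sqrt(3)*sqrt(27*k^2/2 + sqrt(2)))^(1/3)/12 + 2*sqrt(2)/((-6^(1/3) + 2^(1/3)*3^(5/6)*I)*(9*sqrt(2)*k + 2*sqrt(3)*sqrt(27*k^2/2 + sqrt(2)))^(1/3)))) + C3*exp(b*(6^(1/3)*(9*sqrt(2)*k + 2*sqrt(3)*sqrt(27*k^2/2 + sqrt(2)))^(1/3)/12 + 2^(1/3)*3^(5/6)*I*(9*sqrt(2)*k + 2*sqrt(3)*sqrt(27*k^2/2 + sqrt(2)))^(1/3)/12 - 2*sqrt(2)/((6^(1/3) + 2^(1/3)*3^(5/6)*I)*(9*sqrt(2)*k + 2*sqrt(3)*sqrt(27*k^2/2 + sqrt(2)))^(1/3)))) - b^2 - 2*b/k - 3/k + 2/k^2


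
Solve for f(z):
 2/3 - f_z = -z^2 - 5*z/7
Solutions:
 f(z) = C1 + z^3/3 + 5*z^2/14 + 2*z/3


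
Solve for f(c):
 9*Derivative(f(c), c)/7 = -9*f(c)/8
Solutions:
 f(c) = C1*exp(-7*c/8)


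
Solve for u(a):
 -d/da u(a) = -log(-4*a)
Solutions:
 u(a) = C1 + a*log(-a) + a*(-1 + 2*log(2))


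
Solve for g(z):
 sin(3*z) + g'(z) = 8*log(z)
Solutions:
 g(z) = C1 + 8*z*log(z) - 8*z + cos(3*z)/3


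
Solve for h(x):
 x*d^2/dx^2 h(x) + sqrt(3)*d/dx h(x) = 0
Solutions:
 h(x) = C1 + C2*x^(1 - sqrt(3))


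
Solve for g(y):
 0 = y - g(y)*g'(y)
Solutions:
 g(y) = -sqrt(C1 + y^2)
 g(y) = sqrt(C1 + y^2)


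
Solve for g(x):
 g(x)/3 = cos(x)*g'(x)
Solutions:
 g(x) = C1*(sin(x) + 1)^(1/6)/(sin(x) - 1)^(1/6)


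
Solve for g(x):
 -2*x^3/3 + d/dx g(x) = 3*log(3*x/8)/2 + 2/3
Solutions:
 g(x) = C1 + x^4/6 + 3*x*log(x)/2 - 9*x*log(2)/2 - 5*x/6 + 3*x*log(3)/2


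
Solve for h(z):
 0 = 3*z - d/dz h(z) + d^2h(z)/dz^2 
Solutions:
 h(z) = C1 + C2*exp(z) + 3*z^2/2 + 3*z


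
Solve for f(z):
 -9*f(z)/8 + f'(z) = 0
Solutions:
 f(z) = C1*exp(9*z/8)


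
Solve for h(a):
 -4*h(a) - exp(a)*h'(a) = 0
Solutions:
 h(a) = C1*exp(4*exp(-a))


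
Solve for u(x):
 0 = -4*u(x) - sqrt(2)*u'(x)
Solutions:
 u(x) = C1*exp(-2*sqrt(2)*x)


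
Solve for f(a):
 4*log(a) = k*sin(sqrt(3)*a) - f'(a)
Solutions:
 f(a) = C1 - 4*a*log(a) + 4*a - sqrt(3)*k*cos(sqrt(3)*a)/3


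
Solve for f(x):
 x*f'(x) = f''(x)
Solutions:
 f(x) = C1 + C2*erfi(sqrt(2)*x/2)


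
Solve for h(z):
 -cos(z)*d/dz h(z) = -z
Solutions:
 h(z) = C1 + Integral(z/cos(z), z)


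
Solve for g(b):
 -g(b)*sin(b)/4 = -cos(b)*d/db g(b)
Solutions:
 g(b) = C1/cos(b)^(1/4)


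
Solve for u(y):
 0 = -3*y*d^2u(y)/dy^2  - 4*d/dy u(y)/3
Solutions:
 u(y) = C1 + C2*y^(5/9)


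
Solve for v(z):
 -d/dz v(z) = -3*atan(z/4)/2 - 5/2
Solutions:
 v(z) = C1 + 3*z*atan(z/4)/2 + 5*z/2 - 3*log(z^2 + 16)


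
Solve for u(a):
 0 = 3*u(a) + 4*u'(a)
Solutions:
 u(a) = C1*exp(-3*a/4)


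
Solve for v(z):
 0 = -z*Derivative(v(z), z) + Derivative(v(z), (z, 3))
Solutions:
 v(z) = C1 + Integral(C2*airyai(z) + C3*airybi(z), z)


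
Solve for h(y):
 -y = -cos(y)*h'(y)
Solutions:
 h(y) = C1 + Integral(y/cos(y), y)


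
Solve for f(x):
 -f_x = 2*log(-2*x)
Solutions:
 f(x) = C1 - 2*x*log(-x) + 2*x*(1 - log(2))


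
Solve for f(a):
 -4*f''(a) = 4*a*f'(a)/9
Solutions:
 f(a) = C1 + C2*erf(sqrt(2)*a/6)


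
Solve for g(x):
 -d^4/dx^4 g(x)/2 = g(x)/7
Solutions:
 g(x) = (C1*sin(14^(3/4)*x/14) + C2*cos(14^(3/4)*x/14))*exp(-14^(3/4)*x/14) + (C3*sin(14^(3/4)*x/14) + C4*cos(14^(3/4)*x/14))*exp(14^(3/4)*x/14)


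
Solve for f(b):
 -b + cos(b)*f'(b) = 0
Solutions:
 f(b) = C1 + Integral(b/cos(b), b)


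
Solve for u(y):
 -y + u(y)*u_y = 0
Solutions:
 u(y) = -sqrt(C1 + y^2)
 u(y) = sqrt(C1 + y^2)


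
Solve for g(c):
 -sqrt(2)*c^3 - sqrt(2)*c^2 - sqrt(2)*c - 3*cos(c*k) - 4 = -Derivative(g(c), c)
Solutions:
 g(c) = C1 + sqrt(2)*c^4/4 + sqrt(2)*c^3/3 + sqrt(2)*c^2/2 + 4*c + 3*sin(c*k)/k


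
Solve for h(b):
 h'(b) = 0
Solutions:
 h(b) = C1


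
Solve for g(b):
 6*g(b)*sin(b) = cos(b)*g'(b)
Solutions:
 g(b) = C1/cos(b)^6


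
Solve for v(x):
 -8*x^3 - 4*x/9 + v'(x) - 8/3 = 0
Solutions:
 v(x) = C1 + 2*x^4 + 2*x^2/9 + 8*x/3


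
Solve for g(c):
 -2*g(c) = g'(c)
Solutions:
 g(c) = C1*exp(-2*c)


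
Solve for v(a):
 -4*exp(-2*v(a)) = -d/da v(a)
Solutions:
 v(a) = log(-sqrt(C1 + 8*a))
 v(a) = log(C1 + 8*a)/2


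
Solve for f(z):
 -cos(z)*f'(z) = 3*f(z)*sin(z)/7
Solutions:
 f(z) = C1*cos(z)^(3/7)


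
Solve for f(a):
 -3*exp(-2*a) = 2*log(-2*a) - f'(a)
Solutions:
 f(a) = C1 + 2*a*log(-a) + 2*a*(-1 + log(2)) - 3*exp(-2*a)/2


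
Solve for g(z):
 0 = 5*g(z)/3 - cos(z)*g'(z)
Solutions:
 g(z) = C1*(sin(z) + 1)^(5/6)/(sin(z) - 1)^(5/6)


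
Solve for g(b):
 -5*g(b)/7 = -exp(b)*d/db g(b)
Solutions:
 g(b) = C1*exp(-5*exp(-b)/7)


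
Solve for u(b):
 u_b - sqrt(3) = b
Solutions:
 u(b) = C1 + b^2/2 + sqrt(3)*b


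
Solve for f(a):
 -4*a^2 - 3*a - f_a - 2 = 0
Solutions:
 f(a) = C1 - 4*a^3/3 - 3*a^2/2 - 2*a


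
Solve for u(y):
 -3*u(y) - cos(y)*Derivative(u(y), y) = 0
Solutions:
 u(y) = C1*(sin(y) - 1)^(3/2)/(sin(y) + 1)^(3/2)


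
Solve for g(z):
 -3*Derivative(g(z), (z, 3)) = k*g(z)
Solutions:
 g(z) = C1*exp(3^(2/3)*z*(-k)^(1/3)/3) + C2*exp(z*(-k)^(1/3)*(-3^(2/3) + 3*3^(1/6)*I)/6) + C3*exp(-z*(-k)^(1/3)*(3^(2/3) + 3*3^(1/6)*I)/6)


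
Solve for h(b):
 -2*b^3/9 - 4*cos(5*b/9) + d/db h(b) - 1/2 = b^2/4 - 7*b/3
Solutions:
 h(b) = C1 + b^4/18 + b^3/12 - 7*b^2/6 + b/2 + 36*sin(5*b/9)/5


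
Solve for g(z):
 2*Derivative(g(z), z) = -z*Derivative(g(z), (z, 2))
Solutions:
 g(z) = C1 + C2/z


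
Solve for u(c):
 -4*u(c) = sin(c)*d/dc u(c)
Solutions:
 u(c) = C1*(cos(c)^2 + 2*cos(c) + 1)/(cos(c)^2 - 2*cos(c) + 1)


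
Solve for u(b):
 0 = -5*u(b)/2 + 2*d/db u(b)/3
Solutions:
 u(b) = C1*exp(15*b/4)


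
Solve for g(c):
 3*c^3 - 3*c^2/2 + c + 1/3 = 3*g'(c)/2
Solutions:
 g(c) = C1 + c^4/2 - c^3/3 + c^2/3 + 2*c/9


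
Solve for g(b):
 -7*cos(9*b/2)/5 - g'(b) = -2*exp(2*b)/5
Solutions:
 g(b) = C1 + exp(2*b)/5 - 14*sin(9*b/2)/45


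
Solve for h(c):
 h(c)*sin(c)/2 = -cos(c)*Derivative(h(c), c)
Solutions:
 h(c) = C1*sqrt(cos(c))


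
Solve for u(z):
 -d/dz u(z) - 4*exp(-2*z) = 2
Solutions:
 u(z) = C1 - 2*z + 2*exp(-2*z)


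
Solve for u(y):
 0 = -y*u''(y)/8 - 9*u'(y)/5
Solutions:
 u(y) = C1 + C2/y^(67/5)


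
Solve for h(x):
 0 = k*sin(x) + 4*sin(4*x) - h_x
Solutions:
 h(x) = C1 - k*cos(x) - cos(4*x)


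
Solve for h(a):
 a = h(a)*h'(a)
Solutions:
 h(a) = -sqrt(C1 + a^2)
 h(a) = sqrt(C1 + a^2)


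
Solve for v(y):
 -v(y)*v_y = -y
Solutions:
 v(y) = -sqrt(C1 + y^2)
 v(y) = sqrt(C1 + y^2)


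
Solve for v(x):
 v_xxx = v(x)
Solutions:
 v(x) = C3*exp(x) + (C1*sin(sqrt(3)*x/2) + C2*cos(sqrt(3)*x/2))*exp(-x/2)


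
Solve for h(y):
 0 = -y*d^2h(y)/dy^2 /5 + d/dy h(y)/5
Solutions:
 h(y) = C1 + C2*y^2


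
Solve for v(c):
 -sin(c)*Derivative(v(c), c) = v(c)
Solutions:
 v(c) = C1*sqrt(cos(c) + 1)/sqrt(cos(c) - 1)


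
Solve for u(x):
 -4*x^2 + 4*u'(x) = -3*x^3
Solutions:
 u(x) = C1 - 3*x^4/16 + x^3/3


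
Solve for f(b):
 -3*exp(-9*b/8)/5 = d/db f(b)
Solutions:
 f(b) = C1 + 8*exp(-9*b/8)/15


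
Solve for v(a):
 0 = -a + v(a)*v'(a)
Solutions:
 v(a) = -sqrt(C1 + a^2)
 v(a) = sqrt(C1 + a^2)


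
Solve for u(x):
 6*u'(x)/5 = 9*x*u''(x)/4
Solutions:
 u(x) = C1 + C2*x^(23/15)


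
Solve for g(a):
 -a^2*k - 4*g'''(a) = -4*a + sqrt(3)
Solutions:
 g(a) = C1 + C2*a + C3*a^2 - a^5*k/240 + a^4/24 - sqrt(3)*a^3/24


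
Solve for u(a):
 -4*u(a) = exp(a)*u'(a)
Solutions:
 u(a) = C1*exp(4*exp(-a))


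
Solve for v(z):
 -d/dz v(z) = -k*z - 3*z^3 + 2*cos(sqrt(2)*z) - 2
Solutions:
 v(z) = C1 + k*z^2/2 + 3*z^4/4 + 2*z - sqrt(2)*sin(sqrt(2)*z)


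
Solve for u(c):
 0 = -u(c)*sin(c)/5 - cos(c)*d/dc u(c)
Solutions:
 u(c) = C1*cos(c)^(1/5)


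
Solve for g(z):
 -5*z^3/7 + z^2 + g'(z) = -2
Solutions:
 g(z) = C1 + 5*z^4/28 - z^3/3 - 2*z


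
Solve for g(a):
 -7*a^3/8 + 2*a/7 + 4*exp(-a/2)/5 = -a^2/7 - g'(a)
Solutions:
 g(a) = C1 + 7*a^4/32 - a^3/21 - a^2/7 + 8*exp(-a/2)/5


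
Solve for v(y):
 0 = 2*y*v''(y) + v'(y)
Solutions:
 v(y) = C1 + C2*sqrt(y)


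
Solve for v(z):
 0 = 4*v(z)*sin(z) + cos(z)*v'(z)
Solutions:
 v(z) = C1*cos(z)^4


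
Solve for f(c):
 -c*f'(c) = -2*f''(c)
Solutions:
 f(c) = C1 + C2*erfi(c/2)


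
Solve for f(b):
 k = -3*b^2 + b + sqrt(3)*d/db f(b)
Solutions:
 f(b) = C1 + sqrt(3)*b^3/3 - sqrt(3)*b^2/6 + sqrt(3)*b*k/3


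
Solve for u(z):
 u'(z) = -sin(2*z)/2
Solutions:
 u(z) = C1 + cos(2*z)/4


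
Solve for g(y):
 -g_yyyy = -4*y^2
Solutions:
 g(y) = C1 + C2*y + C3*y^2 + C4*y^3 + y^6/90


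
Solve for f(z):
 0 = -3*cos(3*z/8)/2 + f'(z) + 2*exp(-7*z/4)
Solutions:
 f(z) = C1 + 4*sin(3*z/8) + 8*exp(-7*z/4)/7


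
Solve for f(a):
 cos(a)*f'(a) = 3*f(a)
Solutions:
 f(a) = C1*(sin(a) + 1)^(3/2)/(sin(a) - 1)^(3/2)


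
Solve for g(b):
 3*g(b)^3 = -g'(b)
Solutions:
 g(b) = -sqrt(2)*sqrt(-1/(C1 - 3*b))/2
 g(b) = sqrt(2)*sqrt(-1/(C1 - 3*b))/2


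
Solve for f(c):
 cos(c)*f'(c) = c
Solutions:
 f(c) = C1 + Integral(c/cos(c), c)


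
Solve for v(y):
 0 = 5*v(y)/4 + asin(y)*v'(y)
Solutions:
 v(y) = C1*exp(-5*Integral(1/asin(y), y)/4)


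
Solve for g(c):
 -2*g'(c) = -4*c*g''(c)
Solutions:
 g(c) = C1 + C2*c^(3/2)


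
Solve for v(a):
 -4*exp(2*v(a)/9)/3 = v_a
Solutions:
 v(a) = 9*log(-sqrt(-1/(C1 - 4*a))) - 9*log(2) + 9*log(6)/2 + 9*log(3)
 v(a) = 9*log(-1/(C1 - 4*a))/2 - 9*log(2) + 9*log(6)/2 + 9*log(3)


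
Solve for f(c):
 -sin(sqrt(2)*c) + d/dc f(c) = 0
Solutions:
 f(c) = C1 - sqrt(2)*cos(sqrt(2)*c)/2


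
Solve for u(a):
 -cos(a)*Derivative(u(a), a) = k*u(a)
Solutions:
 u(a) = C1*exp(k*(log(sin(a) - 1) - log(sin(a) + 1))/2)


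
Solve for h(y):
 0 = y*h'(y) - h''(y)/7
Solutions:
 h(y) = C1 + C2*erfi(sqrt(14)*y/2)


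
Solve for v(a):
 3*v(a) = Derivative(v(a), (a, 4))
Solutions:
 v(a) = C1*exp(-3^(1/4)*a) + C2*exp(3^(1/4)*a) + C3*sin(3^(1/4)*a) + C4*cos(3^(1/4)*a)


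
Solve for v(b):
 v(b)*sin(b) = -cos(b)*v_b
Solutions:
 v(b) = C1*cos(b)


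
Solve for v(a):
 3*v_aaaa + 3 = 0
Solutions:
 v(a) = C1 + C2*a + C3*a^2 + C4*a^3 - a^4/24


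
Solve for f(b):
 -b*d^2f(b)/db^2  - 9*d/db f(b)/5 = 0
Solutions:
 f(b) = C1 + C2/b^(4/5)


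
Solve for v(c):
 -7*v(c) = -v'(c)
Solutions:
 v(c) = C1*exp(7*c)


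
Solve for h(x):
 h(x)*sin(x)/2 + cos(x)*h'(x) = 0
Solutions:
 h(x) = C1*sqrt(cos(x))


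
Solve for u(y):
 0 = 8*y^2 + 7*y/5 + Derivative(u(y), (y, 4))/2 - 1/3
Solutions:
 u(y) = C1 + C2*y + C3*y^2 + C4*y^3 - 2*y^6/45 - 7*y^5/300 + y^4/36


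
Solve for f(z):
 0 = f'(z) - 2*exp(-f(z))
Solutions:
 f(z) = log(C1 + 2*z)


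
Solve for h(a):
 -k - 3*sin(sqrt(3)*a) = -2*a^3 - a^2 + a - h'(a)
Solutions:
 h(a) = C1 - a^4/2 - a^3/3 + a^2/2 + a*k - sqrt(3)*cos(sqrt(3)*a)


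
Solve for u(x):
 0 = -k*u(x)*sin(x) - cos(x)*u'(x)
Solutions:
 u(x) = C1*exp(k*log(cos(x)))


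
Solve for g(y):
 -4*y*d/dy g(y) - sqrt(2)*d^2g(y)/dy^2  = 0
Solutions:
 g(y) = C1 + C2*erf(2^(1/4)*y)


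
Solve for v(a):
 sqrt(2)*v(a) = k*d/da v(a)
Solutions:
 v(a) = C1*exp(sqrt(2)*a/k)


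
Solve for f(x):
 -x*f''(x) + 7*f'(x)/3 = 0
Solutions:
 f(x) = C1 + C2*x^(10/3)


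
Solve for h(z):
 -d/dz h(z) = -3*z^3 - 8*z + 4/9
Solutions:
 h(z) = C1 + 3*z^4/4 + 4*z^2 - 4*z/9


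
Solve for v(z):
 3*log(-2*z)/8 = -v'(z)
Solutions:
 v(z) = C1 - 3*z*log(-z)/8 + 3*z*(1 - log(2))/8


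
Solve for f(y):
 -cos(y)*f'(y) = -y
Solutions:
 f(y) = C1 + Integral(y/cos(y), y)


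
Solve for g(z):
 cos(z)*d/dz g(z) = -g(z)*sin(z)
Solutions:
 g(z) = C1*cos(z)


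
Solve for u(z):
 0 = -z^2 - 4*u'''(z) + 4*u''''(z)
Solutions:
 u(z) = C1 + C2*z + C3*z^2 + C4*exp(z) - z^5/240 - z^4/48 - z^3/12


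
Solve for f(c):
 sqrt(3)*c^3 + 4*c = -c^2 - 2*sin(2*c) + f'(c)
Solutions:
 f(c) = C1 + sqrt(3)*c^4/4 + c^3/3 + 2*c^2 - cos(2*c)


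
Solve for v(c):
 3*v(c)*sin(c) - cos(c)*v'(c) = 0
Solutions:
 v(c) = C1/cos(c)^3


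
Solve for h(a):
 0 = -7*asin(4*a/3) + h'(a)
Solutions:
 h(a) = C1 + 7*a*asin(4*a/3) + 7*sqrt(9 - 16*a^2)/4


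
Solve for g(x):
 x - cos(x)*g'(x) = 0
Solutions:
 g(x) = C1 + Integral(x/cos(x), x)


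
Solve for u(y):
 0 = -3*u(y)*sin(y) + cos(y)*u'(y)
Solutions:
 u(y) = C1/cos(y)^3


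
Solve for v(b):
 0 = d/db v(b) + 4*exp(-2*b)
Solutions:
 v(b) = C1 + 2*exp(-2*b)


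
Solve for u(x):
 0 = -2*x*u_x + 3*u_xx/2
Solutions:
 u(x) = C1 + C2*erfi(sqrt(6)*x/3)


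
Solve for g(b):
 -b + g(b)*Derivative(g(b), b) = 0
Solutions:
 g(b) = -sqrt(C1 + b^2)
 g(b) = sqrt(C1 + b^2)


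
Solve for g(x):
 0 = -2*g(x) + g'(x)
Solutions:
 g(x) = C1*exp(2*x)


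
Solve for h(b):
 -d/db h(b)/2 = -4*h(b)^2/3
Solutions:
 h(b) = -3/(C1 + 8*b)


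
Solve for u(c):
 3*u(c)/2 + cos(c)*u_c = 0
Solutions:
 u(c) = C1*(sin(c) - 1)^(3/4)/(sin(c) + 1)^(3/4)


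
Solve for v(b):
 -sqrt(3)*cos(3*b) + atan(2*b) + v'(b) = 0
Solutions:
 v(b) = C1 - b*atan(2*b) + log(4*b^2 + 1)/4 + sqrt(3)*sin(3*b)/3


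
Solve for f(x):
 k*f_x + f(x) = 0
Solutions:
 f(x) = C1*exp(-x/k)


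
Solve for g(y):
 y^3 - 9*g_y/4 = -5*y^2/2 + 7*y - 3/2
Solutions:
 g(y) = C1 + y^4/9 + 10*y^3/27 - 14*y^2/9 + 2*y/3


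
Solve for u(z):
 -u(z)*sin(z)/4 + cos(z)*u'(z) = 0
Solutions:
 u(z) = C1/cos(z)^(1/4)


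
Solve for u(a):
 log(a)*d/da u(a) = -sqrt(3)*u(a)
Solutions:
 u(a) = C1*exp(-sqrt(3)*li(a))


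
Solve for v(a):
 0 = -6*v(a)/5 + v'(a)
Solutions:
 v(a) = C1*exp(6*a/5)


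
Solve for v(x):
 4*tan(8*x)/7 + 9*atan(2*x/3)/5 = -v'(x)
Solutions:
 v(x) = C1 - 9*x*atan(2*x/3)/5 + 27*log(4*x^2 + 9)/20 + log(cos(8*x))/14


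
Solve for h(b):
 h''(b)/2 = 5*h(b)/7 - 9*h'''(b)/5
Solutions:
 h(b) = C1*exp(-b*(35*35^(1/3)/(54*sqrt(26034) + 8713)^(1/3) + 70 + 35^(2/3)*(54*sqrt(26034) + 8713)^(1/3))/756)*sin(sqrt(3)*35^(1/3)*b*(-35^(1/3)*(54*sqrt(26034) + 8713)^(1/3) + 35/(54*sqrt(26034) + 8713)^(1/3))/756) + C2*exp(-b*(35*35^(1/3)/(54*sqrt(26034) + 8713)^(1/3) + 70 + 35^(2/3)*(54*sqrt(26034) + 8713)^(1/3))/756)*cos(sqrt(3)*35^(1/3)*b*(-35^(1/3)*(54*sqrt(26034) + 8713)^(1/3) + 35/(54*sqrt(26034) + 8713)^(1/3))/756) + C3*exp(b*(-35 + 35*35^(1/3)/(54*sqrt(26034) + 8713)^(1/3) + 35^(2/3)*(54*sqrt(26034) + 8713)^(1/3))/378)


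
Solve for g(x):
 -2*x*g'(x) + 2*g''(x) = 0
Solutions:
 g(x) = C1 + C2*erfi(sqrt(2)*x/2)


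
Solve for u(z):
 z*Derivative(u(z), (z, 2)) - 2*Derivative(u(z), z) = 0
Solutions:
 u(z) = C1 + C2*z^3


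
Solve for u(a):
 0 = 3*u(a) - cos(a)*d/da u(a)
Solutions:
 u(a) = C1*(sin(a) + 1)^(3/2)/(sin(a) - 1)^(3/2)


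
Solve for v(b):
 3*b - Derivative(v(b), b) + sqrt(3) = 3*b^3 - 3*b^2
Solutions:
 v(b) = C1 - 3*b^4/4 + b^3 + 3*b^2/2 + sqrt(3)*b


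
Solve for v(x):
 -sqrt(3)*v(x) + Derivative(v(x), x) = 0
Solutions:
 v(x) = C1*exp(sqrt(3)*x)


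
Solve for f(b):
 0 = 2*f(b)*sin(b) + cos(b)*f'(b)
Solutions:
 f(b) = C1*cos(b)^2


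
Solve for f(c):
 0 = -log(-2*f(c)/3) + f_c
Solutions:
 -Integral(1/(log(-_y) - log(3) + log(2)), (_y, f(c))) = C1 - c


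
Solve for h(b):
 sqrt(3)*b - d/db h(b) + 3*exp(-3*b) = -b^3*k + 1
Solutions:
 h(b) = C1 + b^4*k/4 + sqrt(3)*b^2/2 - b - exp(-3*b)


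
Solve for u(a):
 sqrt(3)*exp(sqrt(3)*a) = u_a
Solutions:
 u(a) = C1 + exp(sqrt(3)*a)


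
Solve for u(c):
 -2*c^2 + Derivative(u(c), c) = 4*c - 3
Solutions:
 u(c) = C1 + 2*c^3/3 + 2*c^2 - 3*c


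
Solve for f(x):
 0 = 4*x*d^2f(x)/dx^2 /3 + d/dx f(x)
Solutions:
 f(x) = C1 + C2*x^(1/4)


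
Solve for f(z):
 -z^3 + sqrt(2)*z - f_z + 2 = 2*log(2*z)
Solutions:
 f(z) = C1 - z^4/4 + sqrt(2)*z^2/2 - 2*z*log(z) - z*log(4) + 4*z


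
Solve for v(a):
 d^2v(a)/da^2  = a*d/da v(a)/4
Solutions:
 v(a) = C1 + C2*erfi(sqrt(2)*a/4)


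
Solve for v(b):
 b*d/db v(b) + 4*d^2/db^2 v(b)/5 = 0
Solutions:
 v(b) = C1 + C2*erf(sqrt(10)*b/4)


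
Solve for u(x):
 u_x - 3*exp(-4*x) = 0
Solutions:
 u(x) = C1 - 3*exp(-4*x)/4


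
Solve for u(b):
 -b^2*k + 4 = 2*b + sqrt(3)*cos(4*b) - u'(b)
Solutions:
 u(b) = C1 + b^3*k/3 + b^2 - 4*b + sqrt(3)*sin(4*b)/4


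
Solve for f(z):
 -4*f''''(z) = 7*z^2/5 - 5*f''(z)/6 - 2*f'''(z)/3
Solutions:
 f(z) = C1 + C2*z + C3*exp(z*(1 - sqrt(31))/12) + C4*exp(z*(1 + sqrt(31))/12) + 7*z^4/50 - 56*z^3/125 + 5712*z^2/625


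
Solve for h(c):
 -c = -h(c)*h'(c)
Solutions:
 h(c) = -sqrt(C1 + c^2)
 h(c) = sqrt(C1 + c^2)


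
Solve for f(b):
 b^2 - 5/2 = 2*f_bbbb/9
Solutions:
 f(b) = C1 + C2*b + C3*b^2 + C4*b^3 + b^6/80 - 15*b^4/32


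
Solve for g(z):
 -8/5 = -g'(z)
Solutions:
 g(z) = C1 + 8*z/5


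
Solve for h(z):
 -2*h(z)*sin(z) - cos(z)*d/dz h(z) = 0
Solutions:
 h(z) = C1*cos(z)^2


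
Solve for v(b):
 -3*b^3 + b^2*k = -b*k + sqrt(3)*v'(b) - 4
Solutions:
 v(b) = C1 - sqrt(3)*b^4/4 + sqrt(3)*b^3*k/9 + sqrt(3)*b^2*k/6 + 4*sqrt(3)*b/3


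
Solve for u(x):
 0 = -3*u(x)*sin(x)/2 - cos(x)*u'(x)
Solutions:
 u(x) = C1*cos(x)^(3/2)


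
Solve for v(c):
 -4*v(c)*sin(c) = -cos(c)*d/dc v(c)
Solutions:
 v(c) = C1/cos(c)^4


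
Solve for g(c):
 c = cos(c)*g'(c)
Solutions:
 g(c) = C1 + Integral(c/cos(c), c)


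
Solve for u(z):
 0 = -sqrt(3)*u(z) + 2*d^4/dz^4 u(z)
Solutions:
 u(z) = C1*exp(-2^(3/4)*3^(1/8)*z/2) + C2*exp(2^(3/4)*3^(1/8)*z/2) + C3*sin(2^(3/4)*3^(1/8)*z/2) + C4*cos(2^(3/4)*3^(1/8)*z/2)


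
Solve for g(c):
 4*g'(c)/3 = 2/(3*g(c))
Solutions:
 g(c) = -sqrt(C1 + c)
 g(c) = sqrt(C1 + c)


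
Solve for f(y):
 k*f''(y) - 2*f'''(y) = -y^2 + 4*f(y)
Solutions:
 f(y) = C1*exp(y*(-k^2/(-k^3/8 + sqrt(-k^6 + (216 - k^3)^2)/8 + 27)^(1/3) + 2*k - 4*(-k^3/8 + sqrt(-k^6 + (216 - k^3)^2)/8 + 27)^(1/3))/12) + C2*exp(y*(-k^2/((-1 + sqrt(3)*I)*(-k^3/8 + sqrt(-k^6 + (216 - k^3)^2)/8 + 27)^(1/3)) + k + (-k^3/8 + sqrt(-k^6 + (216 - k^3)^2)/8 + 27)^(1/3) - sqrt(3)*I*(-k^3/8 + sqrt(-k^6 + (216 - k^3)^2)/8 + 27)^(1/3))/6) + C3*exp(y*(k^2/((1 + sqrt(3)*I)*(-k^3/8 + sqrt(-k^6 + (216 - k^3)^2)/8 + 27)^(1/3)) + k + (-k^3/8 + sqrt(-k^6 + (216 - k^3)^2)/8 + 27)^(1/3) + sqrt(3)*I*(-k^3/8 + sqrt(-k^6 + (216 - k^3)^2)/8 + 27)^(1/3))/6) + k/8 + y^2/4


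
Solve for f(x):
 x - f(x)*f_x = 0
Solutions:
 f(x) = -sqrt(C1 + x^2)
 f(x) = sqrt(C1 + x^2)


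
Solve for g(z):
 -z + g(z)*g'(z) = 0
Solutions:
 g(z) = -sqrt(C1 + z^2)
 g(z) = sqrt(C1 + z^2)


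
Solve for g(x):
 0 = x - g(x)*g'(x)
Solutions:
 g(x) = -sqrt(C1 + x^2)
 g(x) = sqrt(C1 + x^2)


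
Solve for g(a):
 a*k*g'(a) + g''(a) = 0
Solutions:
 g(a) = Piecewise((-sqrt(2)*sqrt(pi)*C1*erf(sqrt(2)*a*sqrt(k)/2)/(2*sqrt(k)) - C2, (k > 0) | (k < 0)), (-C1*a - C2, True))


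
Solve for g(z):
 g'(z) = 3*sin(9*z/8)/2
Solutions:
 g(z) = C1 - 4*cos(9*z/8)/3


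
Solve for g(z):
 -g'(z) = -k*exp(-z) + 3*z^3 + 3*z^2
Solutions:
 g(z) = C1 - k*exp(-z) - 3*z^4/4 - z^3


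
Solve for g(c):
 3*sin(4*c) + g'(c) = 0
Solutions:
 g(c) = C1 + 3*cos(4*c)/4


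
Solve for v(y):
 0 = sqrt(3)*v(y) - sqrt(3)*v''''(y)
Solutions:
 v(y) = C1*exp(-y) + C2*exp(y) + C3*sin(y) + C4*cos(y)


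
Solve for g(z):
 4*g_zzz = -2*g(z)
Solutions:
 g(z) = C3*exp(-2^(2/3)*z/2) + (C1*sin(2^(2/3)*sqrt(3)*z/4) + C2*cos(2^(2/3)*sqrt(3)*z/4))*exp(2^(2/3)*z/4)


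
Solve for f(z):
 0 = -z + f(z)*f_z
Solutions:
 f(z) = -sqrt(C1 + z^2)
 f(z) = sqrt(C1 + z^2)


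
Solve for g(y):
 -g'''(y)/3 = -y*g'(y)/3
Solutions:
 g(y) = C1 + Integral(C2*airyai(y) + C3*airybi(y), y)


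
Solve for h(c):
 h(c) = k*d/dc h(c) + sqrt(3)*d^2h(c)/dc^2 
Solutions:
 h(c) = C1*exp(sqrt(3)*c*(-k + sqrt(k^2 + 4*sqrt(3)))/6) + C2*exp(-sqrt(3)*c*(k + sqrt(k^2 + 4*sqrt(3)))/6)


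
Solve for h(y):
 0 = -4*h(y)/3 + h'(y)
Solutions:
 h(y) = C1*exp(4*y/3)


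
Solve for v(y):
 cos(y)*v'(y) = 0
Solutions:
 v(y) = C1


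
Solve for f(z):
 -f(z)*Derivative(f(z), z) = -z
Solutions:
 f(z) = -sqrt(C1 + z^2)
 f(z) = sqrt(C1 + z^2)


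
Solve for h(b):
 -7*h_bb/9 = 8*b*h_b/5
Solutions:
 h(b) = C1 + C2*erf(6*sqrt(35)*b/35)


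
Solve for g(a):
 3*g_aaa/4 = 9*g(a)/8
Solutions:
 g(a) = C3*exp(2^(2/3)*3^(1/3)*a/2) + (C1*sin(2^(2/3)*3^(5/6)*a/4) + C2*cos(2^(2/3)*3^(5/6)*a/4))*exp(-2^(2/3)*3^(1/3)*a/4)


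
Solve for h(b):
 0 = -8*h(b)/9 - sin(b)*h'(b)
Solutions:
 h(b) = C1*(cos(b) + 1)^(4/9)/(cos(b) - 1)^(4/9)


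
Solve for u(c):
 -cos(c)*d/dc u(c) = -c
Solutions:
 u(c) = C1 + Integral(c/cos(c), c)


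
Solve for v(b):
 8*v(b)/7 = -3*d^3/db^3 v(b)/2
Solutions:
 v(b) = C3*exp(-2*2^(1/3)*21^(2/3)*b/21) + (C1*sin(2^(1/3)*3^(1/6)*7^(2/3)*b/7) + C2*cos(2^(1/3)*3^(1/6)*7^(2/3)*b/7))*exp(2^(1/3)*21^(2/3)*b/21)


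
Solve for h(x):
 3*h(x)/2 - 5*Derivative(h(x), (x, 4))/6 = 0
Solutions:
 h(x) = C1*exp(-sqrt(3)*5^(3/4)*x/5) + C2*exp(sqrt(3)*5^(3/4)*x/5) + C3*sin(sqrt(3)*5^(3/4)*x/5) + C4*cos(sqrt(3)*5^(3/4)*x/5)


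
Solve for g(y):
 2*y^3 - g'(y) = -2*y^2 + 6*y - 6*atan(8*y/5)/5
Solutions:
 g(y) = C1 + y^4/2 + 2*y^3/3 - 3*y^2 + 6*y*atan(8*y/5)/5 - 3*log(64*y^2 + 25)/8


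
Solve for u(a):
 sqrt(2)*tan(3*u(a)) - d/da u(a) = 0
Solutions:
 u(a) = -asin(C1*exp(3*sqrt(2)*a))/3 + pi/3
 u(a) = asin(C1*exp(3*sqrt(2)*a))/3


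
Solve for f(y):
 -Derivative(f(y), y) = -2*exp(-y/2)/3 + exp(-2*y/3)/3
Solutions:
 f(y) = C1 - 4*exp(-y/2)/3 + exp(-2*y/3)/2


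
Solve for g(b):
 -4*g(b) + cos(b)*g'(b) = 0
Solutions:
 g(b) = C1*(sin(b)^2 + 2*sin(b) + 1)/(sin(b)^2 - 2*sin(b) + 1)


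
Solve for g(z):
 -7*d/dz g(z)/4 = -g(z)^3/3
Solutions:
 g(z) = -sqrt(42)*sqrt(-1/(C1 + 4*z))/2
 g(z) = sqrt(42)*sqrt(-1/(C1 + 4*z))/2


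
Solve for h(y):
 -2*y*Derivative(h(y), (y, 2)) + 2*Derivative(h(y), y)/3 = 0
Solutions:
 h(y) = C1 + C2*y^(4/3)


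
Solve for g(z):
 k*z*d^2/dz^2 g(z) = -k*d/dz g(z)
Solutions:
 g(z) = C1 + C2*log(z)


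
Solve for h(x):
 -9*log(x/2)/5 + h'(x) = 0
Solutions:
 h(x) = C1 + 9*x*log(x)/5 - 9*x/5 - 9*x*log(2)/5


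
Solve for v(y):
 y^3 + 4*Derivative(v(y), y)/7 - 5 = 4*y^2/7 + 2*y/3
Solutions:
 v(y) = C1 - 7*y^4/16 + y^3/3 + 7*y^2/12 + 35*y/4


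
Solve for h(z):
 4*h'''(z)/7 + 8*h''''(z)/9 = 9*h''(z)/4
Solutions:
 h(z) = C1 + C2*z + C3*exp(9*z*(-2 + sqrt(102))/56) + C4*exp(-9*z*(2 + sqrt(102))/56)


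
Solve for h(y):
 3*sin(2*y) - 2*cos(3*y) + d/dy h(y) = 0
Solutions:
 h(y) = C1 + 2*sin(3*y)/3 + 3*cos(2*y)/2


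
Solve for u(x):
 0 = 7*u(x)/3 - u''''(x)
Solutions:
 u(x) = C1*exp(-3^(3/4)*7^(1/4)*x/3) + C2*exp(3^(3/4)*7^(1/4)*x/3) + C3*sin(3^(3/4)*7^(1/4)*x/3) + C4*cos(3^(3/4)*7^(1/4)*x/3)


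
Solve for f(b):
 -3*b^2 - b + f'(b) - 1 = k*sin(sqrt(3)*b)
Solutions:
 f(b) = C1 + b^3 + b^2/2 + b - sqrt(3)*k*cos(sqrt(3)*b)/3


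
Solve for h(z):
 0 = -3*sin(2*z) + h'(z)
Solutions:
 h(z) = C1 - 3*cos(2*z)/2


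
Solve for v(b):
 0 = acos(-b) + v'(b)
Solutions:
 v(b) = C1 - b*acos(-b) - sqrt(1 - b^2)


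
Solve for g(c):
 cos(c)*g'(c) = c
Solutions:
 g(c) = C1 + Integral(c/cos(c), c)


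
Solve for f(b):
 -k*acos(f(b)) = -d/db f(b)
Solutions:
 Integral(1/acos(_y), (_y, f(b))) = C1 + b*k


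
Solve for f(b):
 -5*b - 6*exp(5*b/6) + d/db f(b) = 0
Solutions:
 f(b) = C1 + 5*b^2/2 + 36*exp(5*b/6)/5


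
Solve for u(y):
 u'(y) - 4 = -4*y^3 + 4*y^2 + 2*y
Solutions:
 u(y) = C1 - y^4 + 4*y^3/3 + y^2 + 4*y


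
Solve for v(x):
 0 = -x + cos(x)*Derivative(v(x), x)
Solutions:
 v(x) = C1 + Integral(x/cos(x), x)


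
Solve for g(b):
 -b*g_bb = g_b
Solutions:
 g(b) = C1 + C2*log(b)


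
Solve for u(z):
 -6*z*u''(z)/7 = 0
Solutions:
 u(z) = C1 + C2*z


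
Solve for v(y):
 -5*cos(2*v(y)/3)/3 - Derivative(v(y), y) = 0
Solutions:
 5*y/3 - 3*log(sin(2*v(y)/3) - 1)/4 + 3*log(sin(2*v(y)/3) + 1)/4 = C1


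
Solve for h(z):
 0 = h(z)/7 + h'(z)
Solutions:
 h(z) = C1*exp(-z/7)


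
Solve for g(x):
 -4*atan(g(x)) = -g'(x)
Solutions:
 Integral(1/atan(_y), (_y, g(x))) = C1 + 4*x


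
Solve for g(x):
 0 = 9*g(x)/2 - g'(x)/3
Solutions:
 g(x) = C1*exp(27*x/2)


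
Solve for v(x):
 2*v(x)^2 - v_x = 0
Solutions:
 v(x) = -1/(C1 + 2*x)


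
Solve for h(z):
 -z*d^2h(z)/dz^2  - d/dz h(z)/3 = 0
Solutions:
 h(z) = C1 + C2*z^(2/3)


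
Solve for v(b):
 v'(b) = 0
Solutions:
 v(b) = C1


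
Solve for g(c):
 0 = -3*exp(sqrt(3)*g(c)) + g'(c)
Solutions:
 g(c) = sqrt(3)*(2*log(-1/(C1 + 3*c)) - log(3))/6


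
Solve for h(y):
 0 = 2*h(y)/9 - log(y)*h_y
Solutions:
 h(y) = C1*exp(2*li(y)/9)


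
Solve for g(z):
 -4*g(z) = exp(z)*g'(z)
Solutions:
 g(z) = C1*exp(4*exp(-z))


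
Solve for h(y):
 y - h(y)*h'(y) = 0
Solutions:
 h(y) = -sqrt(C1 + y^2)
 h(y) = sqrt(C1 + y^2)


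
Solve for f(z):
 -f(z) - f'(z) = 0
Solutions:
 f(z) = C1*exp(-z)


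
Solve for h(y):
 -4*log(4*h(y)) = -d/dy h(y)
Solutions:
 -Integral(1/(log(_y) + 2*log(2)), (_y, h(y)))/4 = C1 - y


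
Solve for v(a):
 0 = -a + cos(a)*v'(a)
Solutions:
 v(a) = C1 + Integral(a/cos(a), a)


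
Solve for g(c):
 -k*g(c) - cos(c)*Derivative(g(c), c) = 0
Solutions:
 g(c) = C1*exp(k*(log(sin(c) - 1) - log(sin(c) + 1))/2)


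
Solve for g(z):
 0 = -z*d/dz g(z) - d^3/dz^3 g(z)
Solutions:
 g(z) = C1 + Integral(C2*airyai(-z) + C3*airybi(-z), z)


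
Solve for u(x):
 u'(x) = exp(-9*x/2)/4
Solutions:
 u(x) = C1 - exp(-9*x/2)/18


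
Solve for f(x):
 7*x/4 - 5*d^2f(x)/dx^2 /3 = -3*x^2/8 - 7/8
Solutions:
 f(x) = C1 + C2*x + 3*x^4/160 + 7*x^3/40 + 21*x^2/80


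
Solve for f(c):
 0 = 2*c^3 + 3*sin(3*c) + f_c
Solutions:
 f(c) = C1 - c^4/2 + cos(3*c)


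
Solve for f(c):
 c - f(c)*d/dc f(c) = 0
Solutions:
 f(c) = -sqrt(C1 + c^2)
 f(c) = sqrt(C1 + c^2)


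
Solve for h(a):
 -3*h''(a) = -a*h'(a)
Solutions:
 h(a) = C1 + C2*erfi(sqrt(6)*a/6)


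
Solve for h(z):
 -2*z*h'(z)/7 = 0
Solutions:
 h(z) = C1


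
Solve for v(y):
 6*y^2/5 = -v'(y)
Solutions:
 v(y) = C1 - 2*y^3/5


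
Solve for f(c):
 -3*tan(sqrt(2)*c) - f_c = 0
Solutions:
 f(c) = C1 + 3*sqrt(2)*log(cos(sqrt(2)*c))/2


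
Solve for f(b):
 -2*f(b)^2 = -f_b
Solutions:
 f(b) = -1/(C1 + 2*b)


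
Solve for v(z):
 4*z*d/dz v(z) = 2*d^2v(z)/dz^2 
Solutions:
 v(z) = C1 + C2*erfi(z)


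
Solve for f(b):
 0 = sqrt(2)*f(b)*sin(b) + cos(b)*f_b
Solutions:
 f(b) = C1*cos(b)^(sqrt(2))


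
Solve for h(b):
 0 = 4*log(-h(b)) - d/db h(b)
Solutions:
 -li(-h(b)) = C1 + 4*b


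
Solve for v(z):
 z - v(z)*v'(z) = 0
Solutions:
 v(z) = -sqrt(C1 + z^2)
 v(z) = sqrt(C1 + z^2)


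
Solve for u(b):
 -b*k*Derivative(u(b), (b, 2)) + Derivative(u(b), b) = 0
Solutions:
 u(b) = C1 + b^(((re(k) + 1)*re(k) + im(k)^2)/(re(k)^2 + im(k)^2))*(C2*sin(log(b)*Abs(im(k))/(re(k)^2 + im(k)^2)) + C3*cos(log(b)*im(k)/(re(k)^2 + im(k)^2)))


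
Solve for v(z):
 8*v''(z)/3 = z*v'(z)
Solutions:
 v(z) = C1 + C2*erfi(sqrt(3)*z/4)


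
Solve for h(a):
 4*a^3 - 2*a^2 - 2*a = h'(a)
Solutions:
 h(a) = C1 + a^4 - 2*a^3/3 - a^2


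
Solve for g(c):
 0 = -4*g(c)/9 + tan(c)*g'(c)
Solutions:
 g(c) = C1*sin(c)^(4/9)


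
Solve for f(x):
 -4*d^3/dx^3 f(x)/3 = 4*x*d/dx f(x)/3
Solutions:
 f(x) = C1 + Integral(C2*airyai(-x) + C3*airybi(-x), x)


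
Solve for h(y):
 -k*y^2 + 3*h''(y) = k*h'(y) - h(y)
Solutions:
 h(y) = C1*exp(y*(k - sqrt(k^2 - 12))/6) + C2*exp(y*(k + sqrt(k^2 - 12))/6) + 2*k^3 + 2*k^2*y + k*y^2 - 6*k


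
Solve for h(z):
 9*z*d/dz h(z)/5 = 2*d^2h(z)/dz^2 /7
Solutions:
 h(z) = C1 + C2*erfi(3*sqrt(35)*z/10)


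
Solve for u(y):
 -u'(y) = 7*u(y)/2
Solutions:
 u(y) = C1*exp(-7*y/2)


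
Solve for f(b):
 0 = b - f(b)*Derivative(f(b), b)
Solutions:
 f(b) = -sqrt(C1 + b^2)
 f(b) = sqrt(C1 + b^2)


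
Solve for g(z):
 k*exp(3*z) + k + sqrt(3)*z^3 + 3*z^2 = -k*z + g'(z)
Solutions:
 g(z) = C1 + k*z^2/2 + k*z + k*exp(3*z)/3 + sqrt(3)*z^4/4 + z^3


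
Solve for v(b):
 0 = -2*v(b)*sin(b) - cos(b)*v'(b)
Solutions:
 v(b) = C1*cos(b)^2


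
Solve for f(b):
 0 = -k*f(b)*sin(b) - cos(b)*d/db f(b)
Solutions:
 f(b) = C1*exp(k*log(cos(b)))


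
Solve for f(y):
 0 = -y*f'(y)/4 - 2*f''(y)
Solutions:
 f(y) = C1 + C2*erf(y/4)


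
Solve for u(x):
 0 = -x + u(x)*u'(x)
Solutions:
 u(x) = -sqrt(C1 + x^2)
 u(x) = sqrt(C1 + x^2)


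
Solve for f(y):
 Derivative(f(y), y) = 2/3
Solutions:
 f(y) = C1 + 2*y/3


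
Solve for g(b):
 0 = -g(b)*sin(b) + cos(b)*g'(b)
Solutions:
 g(b) = C1/cos(b)


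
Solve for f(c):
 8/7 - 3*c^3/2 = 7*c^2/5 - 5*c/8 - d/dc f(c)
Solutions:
 f(c) = C1 + 3*c^4/8 + 7*c^3/15 - 5*c^2/16 - 8*c/7


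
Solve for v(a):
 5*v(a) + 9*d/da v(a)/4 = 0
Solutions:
 v(a) = C1*exp(-20*a/9)


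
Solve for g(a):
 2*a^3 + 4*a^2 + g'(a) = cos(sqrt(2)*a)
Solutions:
 g(a) = C1 - a^4/2 - 4*a^3/3 + sqrt(2)*sin(sqrt(2)*a)/2


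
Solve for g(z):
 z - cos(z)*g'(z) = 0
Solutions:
 g(z) = C1 + Integral(z/cos(z), z)


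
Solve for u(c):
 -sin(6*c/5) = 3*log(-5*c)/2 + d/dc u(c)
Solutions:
 u(c) = C1 - 3*c*log(-c)/2 - 3*c*log(5)/2 + 3*c/2 + 5*cos(6*c/5)/6


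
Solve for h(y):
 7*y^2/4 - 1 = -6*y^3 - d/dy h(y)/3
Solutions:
 h(y) = C1 - 9*y^4/2 - 7*y^3/4 + 3*y


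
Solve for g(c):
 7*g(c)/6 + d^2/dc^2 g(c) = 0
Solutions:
 g(c) = C1*sin(sqrt(42)*c/6) + C2*cos(sqrt(42)*c/6)


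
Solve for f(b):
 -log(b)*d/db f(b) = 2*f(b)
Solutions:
 f(b) = C1*exp(-2*li(b))


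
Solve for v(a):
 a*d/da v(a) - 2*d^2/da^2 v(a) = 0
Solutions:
 v(a) = C1 + C2*erfi(a/2)


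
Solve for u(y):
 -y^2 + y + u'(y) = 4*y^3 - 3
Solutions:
 u(y) = C1 + y^4 + y^3/3 - y^2/2 - 3*y


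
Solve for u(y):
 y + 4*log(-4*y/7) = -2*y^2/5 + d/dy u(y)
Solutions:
 u(y) = C1 + 2*y^3/15 + y^2/2 + 4*y*log(-y) + 4*y*(-log(7) - 1 + 2*log(2))


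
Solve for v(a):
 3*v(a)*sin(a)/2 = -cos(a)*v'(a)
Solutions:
 v(a) = C1*cos(a)^(3/2)


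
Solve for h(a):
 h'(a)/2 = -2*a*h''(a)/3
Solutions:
 h(a) = C1 + C2*a^(1/4)


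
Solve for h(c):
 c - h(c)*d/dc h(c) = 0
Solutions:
 h(c) = -sqrt(C1 + c^2)
 h(c) = sqrt(C1 + c^2)


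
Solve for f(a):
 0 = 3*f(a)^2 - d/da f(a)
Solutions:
 f(a) = -1/(C1 + 3*a)


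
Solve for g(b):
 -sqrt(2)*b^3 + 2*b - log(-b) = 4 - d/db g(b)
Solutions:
 g(b) = C1 + sqrt(2)*b^4/4 - b^2 + b*log(-b) + 3*b


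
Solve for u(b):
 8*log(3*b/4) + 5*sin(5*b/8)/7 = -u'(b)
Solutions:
 u(b) = C1 - 8*b*log(b) - 8*b*log(3) + 8*b + 16*b*log(2) + 8*cos(5*b/8)/7


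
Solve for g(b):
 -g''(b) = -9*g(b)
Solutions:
 g(b) = C1*exp(-3*b) + C2*exp(3*b)


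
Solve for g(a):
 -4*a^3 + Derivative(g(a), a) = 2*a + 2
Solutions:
 g(a) = C1 + a^4 + a^2 + 2*a


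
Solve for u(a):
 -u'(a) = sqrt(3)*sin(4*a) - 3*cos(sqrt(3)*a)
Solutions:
 u(a) = C1 + sqrt(3)*sin(sqrt(3)*a) + sqrt(3)*cos(4*a)/4


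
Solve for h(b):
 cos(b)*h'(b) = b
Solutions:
 h(b) = C1 + Integral(b/cos(b), b)


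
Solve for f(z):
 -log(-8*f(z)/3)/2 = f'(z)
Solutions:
 2*Integral(1/(log(-_y) - log(3) + 3*log(2)), (_y, f(z))) = C1 - z


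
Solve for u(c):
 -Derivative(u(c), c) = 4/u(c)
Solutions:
 u(c) = -sqrt(C1 - 8*c)
 u(c) = sqrt(C1 - 8*c)


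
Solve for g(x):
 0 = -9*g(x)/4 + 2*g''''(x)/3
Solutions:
 g(x) = C1*exp(-2^(1/4)*3^(3/4)*x/2) + C2*exp(2^(1/4)*3^(3/4)*x/2) + C3*sin(2^(1/4)*3^(3/4)*x/2) + C4*cos(2^(1/4)*3^(3/4)*x/2)


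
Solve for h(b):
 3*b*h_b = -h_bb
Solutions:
 h(b) = C1 + C2*erf(sqrt(6)*b/2)


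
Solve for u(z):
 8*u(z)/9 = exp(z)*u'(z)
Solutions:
 u(z) = C1*exp(-8*exp(-z)/9)


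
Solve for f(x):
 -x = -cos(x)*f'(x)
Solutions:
 f(x) = C1 + Integral(x/cos(x), x)


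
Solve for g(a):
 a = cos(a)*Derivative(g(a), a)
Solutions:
 g(a) = C1 + Integral(a/cos(a), a)


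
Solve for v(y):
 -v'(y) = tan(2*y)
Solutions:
 v(y) = C1 + log(cos(2*y))/2


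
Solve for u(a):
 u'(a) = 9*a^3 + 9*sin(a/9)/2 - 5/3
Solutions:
 u(a) = C1 + 9*a^4/4 - 5*a/3 - 81*cos(a/9)/2


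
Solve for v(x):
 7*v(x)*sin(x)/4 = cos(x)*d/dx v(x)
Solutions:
 v(x) = C1/cos(x)^(7/4)


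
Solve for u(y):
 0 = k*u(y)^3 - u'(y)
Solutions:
 u(y) = -sqrt(2)*sqrt(-1/(C1 + k*y))/2
 u(y) = sqrt(2)*sqrt(-1/(C1 + k*y))/2
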